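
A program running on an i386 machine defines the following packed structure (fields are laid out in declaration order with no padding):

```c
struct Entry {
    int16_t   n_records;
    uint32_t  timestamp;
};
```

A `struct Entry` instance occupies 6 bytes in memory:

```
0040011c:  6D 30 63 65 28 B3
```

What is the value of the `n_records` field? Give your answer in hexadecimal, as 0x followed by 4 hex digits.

`n_records` is the first field, at byte offset 0, occupying 2 bytes.
Bytes at offsets 0..1: 6D 30.
Little-endian: lowest address holds the least-significant byte.
Reassemble most-significant byte first: 30 6D → 0x306D.

0x306D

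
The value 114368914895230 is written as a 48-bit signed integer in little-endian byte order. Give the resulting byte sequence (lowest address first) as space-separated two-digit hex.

114368914895230 in hexadecimal, padded to 48 bits, is 0x6804968BB17E.
Split into bytes (most-significant first): 68 04 96 8B B1 7E.
In little-endian order the low byte comes first in memory.
So at ascending addresses the bytes are 7E B1 8B 96 04 68.

7E B1 8B 96 04 68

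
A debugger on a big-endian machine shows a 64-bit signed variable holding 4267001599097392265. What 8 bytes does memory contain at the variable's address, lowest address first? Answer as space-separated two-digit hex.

4267001599097392265 in hexadecimal, padded to 64 bits, is 0x3B376F58CA394C89.
Split into bytes (most-significant first): 3B 37 6F 58 CA 39 4C 89.
Big-endian stores the most-significant byte at the lowest address.
So the memory order matches the most-significant-first order: 3B 37 6F 58 CA 39 4C 89.

3B 37 6F 58 CA 39 4C 89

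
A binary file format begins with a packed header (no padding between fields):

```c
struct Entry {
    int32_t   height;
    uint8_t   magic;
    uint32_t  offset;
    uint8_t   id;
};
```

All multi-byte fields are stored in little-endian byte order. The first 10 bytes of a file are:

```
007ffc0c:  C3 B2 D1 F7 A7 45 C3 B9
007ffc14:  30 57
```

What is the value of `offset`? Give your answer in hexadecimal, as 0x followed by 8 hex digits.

`offset` follows `height` (4 B), `magic` (1 B), so it starts at offset 4 + 1 = 5 and occupies 4 bytes.
Bytes at offsets 5..8: 45 C3 B9 30.
In little-endian order the low byte comes first in memory.
Reassemble most-significant byte first: 30 B9 C3 45 → 0x30B9C345.

0x30B9C345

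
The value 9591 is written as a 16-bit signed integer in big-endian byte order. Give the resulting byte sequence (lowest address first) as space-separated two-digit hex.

9591 in hexadecimal, padded to 16 bits, is 0x2577.
Split into bytes (most-significant first): 25 77.
In big-endian order the high byte comes first in memory.
So the memory order matches the most-significant-first order: 25 77.

25 77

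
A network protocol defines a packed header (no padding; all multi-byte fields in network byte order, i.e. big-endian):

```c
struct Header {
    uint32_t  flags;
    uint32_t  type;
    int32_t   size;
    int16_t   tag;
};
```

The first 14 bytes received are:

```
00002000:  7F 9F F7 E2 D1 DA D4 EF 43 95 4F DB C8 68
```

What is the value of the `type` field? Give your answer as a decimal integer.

`type` follows `flags` (4 bytes), so it starts at byte offset 4 and occupies 4 bytes.
Bytes at offsets 4..7: D1 DA D4 EF.
Big-endian stores the most-significant byte at the lowest address.
The bytes are already most-significant first: 0xD1DAD4EF.
0xD1DAD4EF = 3520779503.

3520779503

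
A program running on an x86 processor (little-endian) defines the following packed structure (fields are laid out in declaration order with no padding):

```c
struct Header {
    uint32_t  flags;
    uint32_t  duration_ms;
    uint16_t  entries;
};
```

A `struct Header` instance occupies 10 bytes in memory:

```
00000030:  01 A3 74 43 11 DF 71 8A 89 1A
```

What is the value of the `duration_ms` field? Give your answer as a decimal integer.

2322718481

`duration_ms` follows `flags` (4 bytes), so it starts at byte offset 4 and occupies 4 bytes.
Bytes at offsets 4..7: 11 DF 71 8A.
Little-endian stores the least-significant byte at the lowest address.
Reassemble most-significant byte first: 8A 71 DF 11 → 0x8A71DF11.
0x8A71DF11 = 2322718481.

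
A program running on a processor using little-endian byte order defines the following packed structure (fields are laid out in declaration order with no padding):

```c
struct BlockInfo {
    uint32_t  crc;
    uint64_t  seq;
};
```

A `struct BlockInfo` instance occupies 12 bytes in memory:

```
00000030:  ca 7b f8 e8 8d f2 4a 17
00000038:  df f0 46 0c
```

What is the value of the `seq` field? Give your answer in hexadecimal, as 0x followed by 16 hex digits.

0x0C46F0DF174AF28D

`seq` follows `crc` (4 bytes), so it starts at byte offset 4 and occupies 8 bytes.
Bytes at offsets 4..11: 8D F2 4A 17 DF F0 46 0C.
Little-endian: lowest address holds the least-significant byte.
Reassemble most-significant byte first: 0C 46 F0 DF 17 4A F2 8D → 0x0C46F0DF174AF28D.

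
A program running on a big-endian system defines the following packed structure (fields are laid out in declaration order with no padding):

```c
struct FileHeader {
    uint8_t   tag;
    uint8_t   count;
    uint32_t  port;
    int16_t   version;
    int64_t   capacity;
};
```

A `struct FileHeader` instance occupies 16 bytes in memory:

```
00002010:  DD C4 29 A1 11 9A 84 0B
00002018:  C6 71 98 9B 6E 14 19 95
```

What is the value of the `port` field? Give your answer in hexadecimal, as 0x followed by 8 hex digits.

`port` follows `tag` (1 B), `count` (1 B), so it starts at offset 1 + 1 = 2 and occupies 4 bytes.
Bytes at offsets 2..5: 29 A1 11 9A.
Big-endian stores the most-significant byte at the lowest address.
The bytes are already most-significant first: 0x29A1119A.

0x29A1119A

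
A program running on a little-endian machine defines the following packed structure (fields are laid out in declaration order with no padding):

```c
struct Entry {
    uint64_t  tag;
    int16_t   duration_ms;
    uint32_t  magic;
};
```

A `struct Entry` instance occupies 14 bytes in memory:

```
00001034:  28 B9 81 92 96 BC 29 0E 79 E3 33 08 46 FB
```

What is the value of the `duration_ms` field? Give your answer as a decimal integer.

`duration_ms` follows `tag` (8 bytes), so it starts at byte offset 8 and occupies 2 bytes.
Bytes at offsets 8..9: 79 E3.
Little-endian stores the least-significant byte at the lowest address.
Reassemble most-significant byte first: E3 79 → 0xE379.
Top bit is set, so as a signed 16-bit value this is 0xE379 − 2^16 = -7303.

-7303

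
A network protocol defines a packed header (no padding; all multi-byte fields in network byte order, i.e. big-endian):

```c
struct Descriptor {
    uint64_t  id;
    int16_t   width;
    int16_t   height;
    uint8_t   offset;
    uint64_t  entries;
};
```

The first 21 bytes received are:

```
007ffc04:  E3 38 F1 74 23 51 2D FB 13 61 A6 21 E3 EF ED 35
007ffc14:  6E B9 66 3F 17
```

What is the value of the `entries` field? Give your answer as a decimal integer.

`entries` follows `id` (8 B), `width` (2 B), `height` (2 B), `offset` (1 B), so it starts at offset 8 + 2 + 2 + 1 = 13 and occupies 8 bytes.
Bytes at offsets 13..20: EF ED 35 6E B9 66 3F 17.
In big-endian order the high byte comes first in memory.
The bytes are already most-significant first: 0xEFED356EB9663F17.
0xEFED356EB9663F17 = 17288533294218362647.

17288533294218362647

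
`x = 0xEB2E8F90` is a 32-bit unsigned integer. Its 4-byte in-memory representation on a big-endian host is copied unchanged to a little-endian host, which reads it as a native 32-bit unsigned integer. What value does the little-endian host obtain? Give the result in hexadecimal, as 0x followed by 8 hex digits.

0x908F2EEB

Stored big-endian, the bytes at ascending addresses are EB 2E 8F 90.
Read back as little-endian, the first byte is least significant, giving 0x908F2EEB.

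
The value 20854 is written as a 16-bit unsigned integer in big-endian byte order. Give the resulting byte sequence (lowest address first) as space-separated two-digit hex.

51 76

20854 in hexadecimal, padded to 16 bits, is 0x5176.
Split into bytes (most-significant first): 51 76.
Big-endian: lowest address holds the most-significant byte.
So the memory order matches the most-significant-first order: 51 76.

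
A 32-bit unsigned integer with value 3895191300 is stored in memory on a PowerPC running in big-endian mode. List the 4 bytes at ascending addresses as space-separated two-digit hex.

E8 2B E7 04

3895191300 in hexadecimal, padded to 32 bits, is 0xE82BE704.
Split into bytes (most-significant first): E8 2B E7 04.
In big-endian order the high byte comes first in memory.
So the memory order matches the most-significant-first order: E8 2B E7 04.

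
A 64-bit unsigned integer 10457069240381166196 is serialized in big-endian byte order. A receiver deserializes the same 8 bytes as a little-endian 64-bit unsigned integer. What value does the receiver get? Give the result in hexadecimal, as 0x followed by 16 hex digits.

10457069240381166196 in 64-bit hexadecimal is 0x911EF911F8955274.
Stored big-endian, the bytes at ascending addresses are 91 1E F9 11 F8 95 52 74.
Read back as little-endian, the first byte is least significant, giving 0x745295F811F91E91.

0x745295F811F91E91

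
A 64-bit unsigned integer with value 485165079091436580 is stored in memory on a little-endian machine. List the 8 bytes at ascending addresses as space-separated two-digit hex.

485165079091436580 in hexadecimal, padded to 64 bits, is 0x06BBA711A4AB5C24.
Split into bytes (most-significant first): 06 BB A7 11 A4 AB 5C 24.
In little-endian order the low byte comes first in memory.
So at ascending addresses the bytes are 24 5C AB A4 11 A7 BB 06.

24 5C AB A4 11 A7 BB 06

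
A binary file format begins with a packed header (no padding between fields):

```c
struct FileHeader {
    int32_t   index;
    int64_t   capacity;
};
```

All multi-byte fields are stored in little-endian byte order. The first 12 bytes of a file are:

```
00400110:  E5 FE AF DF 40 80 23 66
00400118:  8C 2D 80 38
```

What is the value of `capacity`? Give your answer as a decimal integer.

`capacity` follows `index` (4 bytes), so it starts at byte offset 4 and occupies 8 bytes.
Bytes at offsets 4..11: 40 80 23 66 8C 2D 80 38.
In little-endian order the low byte comes first in memory.
Reassemble most-significant byte first: 38 80 2D 8C 66 23 80 40 → 0x38802D8C66238040.
0x38802D8C66238040 = 4071304144175202368.

4071304144175202368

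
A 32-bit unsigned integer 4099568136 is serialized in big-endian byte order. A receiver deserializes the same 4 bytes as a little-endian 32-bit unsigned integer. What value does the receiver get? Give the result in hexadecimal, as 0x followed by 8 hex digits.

4099568136 in 32-bit hexadecimal is 0xF45A7208.
Stored big-endian, the bytes at ascending addresses are F4 5A 72 08.
Read back as little-endian, the first byte is least significant, giving 0x08725AF4.

0x08725AF4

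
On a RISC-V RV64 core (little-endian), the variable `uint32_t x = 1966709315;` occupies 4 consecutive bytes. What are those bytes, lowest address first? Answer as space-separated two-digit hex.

43 9A 39 75

1966709315 in hexadecimal, padded to 32 bits, is 0x75399A43.
Split into bytes (most-significant first): 75 39 9A 43.
Little-endian: lowest address holds the least-significant byte.
So at ascending addresses the bytes are 43 9A 39 75.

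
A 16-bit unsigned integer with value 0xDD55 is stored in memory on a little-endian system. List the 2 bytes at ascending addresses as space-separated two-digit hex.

55 DD

Split into bytes (most-significant first): DD 55.
Little-endian stores the least-significant byte at the lowest address.
So at ascending addresses the bytes are 55 DD.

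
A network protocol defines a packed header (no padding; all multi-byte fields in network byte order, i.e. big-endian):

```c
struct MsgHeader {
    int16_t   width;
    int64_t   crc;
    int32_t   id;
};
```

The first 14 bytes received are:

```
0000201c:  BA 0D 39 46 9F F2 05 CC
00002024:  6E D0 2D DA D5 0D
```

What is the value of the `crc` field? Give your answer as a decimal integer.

4127161970359824080

`crc` follows `width` (2 bytes), so it starts at byte offset 2 and occupies 8 bytes.
Bytes at offsets 2..9: 39 46 9F F2 05 CC 6E D0.
In big-endian order the high byte comes first in memory.
The bytes are already most-significant first: 0x39469FF205CC6ED0.
0x39469FF205CC6ED0 = 4127161970359824080.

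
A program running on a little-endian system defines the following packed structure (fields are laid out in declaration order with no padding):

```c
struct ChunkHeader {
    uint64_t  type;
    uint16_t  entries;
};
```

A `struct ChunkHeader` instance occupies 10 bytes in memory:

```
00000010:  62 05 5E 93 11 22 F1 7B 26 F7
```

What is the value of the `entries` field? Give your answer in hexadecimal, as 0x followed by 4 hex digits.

0xF726

`entries` follows `type` (8 bytes), so it starts at byte offset 8 and occupies 2 bytes.
Bytes at offsets 8..9: 26 F7.
Little-endian stores the least-significant byte at the lowest address.
Reassemble most-significant byte first: F7 26 → 0xF726.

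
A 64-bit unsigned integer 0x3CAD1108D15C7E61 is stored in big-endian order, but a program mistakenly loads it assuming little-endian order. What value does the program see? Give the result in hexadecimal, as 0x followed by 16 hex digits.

Stored big-endian, the bytes at ascending addresses are 3C AD 11 08 D1 5C 7E 61.
Read back as little-endian, the first byte is least significant, giving 0x617E5CD10811AD3C.

0x617E5CD10811AD3C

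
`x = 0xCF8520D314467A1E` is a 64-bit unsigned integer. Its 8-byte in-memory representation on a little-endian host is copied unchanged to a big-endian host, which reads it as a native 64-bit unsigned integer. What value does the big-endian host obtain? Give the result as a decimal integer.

Stored little-endian, the bytes at ascending addresses are 1E 7A 46 14 D3 20 85 CF.
Read back as big-endian, the last byte is least significant, giving 0x1E7A4614D32085CF.
0x1E7A4614D32085CF = 2196144823551952335.

2196144823551952335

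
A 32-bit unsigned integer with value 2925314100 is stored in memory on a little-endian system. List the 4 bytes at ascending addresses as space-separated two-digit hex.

34 C0 5C AE

2925314100 in hexadecimal, padded to 32 bits, is 0xAE5CC034.
Split into bytes (most-significant first): AE 5C C0 34.
Little-endian stores the least-significant byte at the lowest address.
So at ascending addresses the bytes are 34 C0 5C AE.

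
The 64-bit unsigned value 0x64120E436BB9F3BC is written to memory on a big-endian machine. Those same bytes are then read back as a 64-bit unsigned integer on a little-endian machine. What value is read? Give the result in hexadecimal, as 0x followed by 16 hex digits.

Stored big-endian, the bytes at ascending addresses are 64 12 0E 43 6B B9 F3 BC.
Read back as little-endian, the first byte is least significant, giving 0xBCF3B96B430E1264.

0xBCF3B96B430E1264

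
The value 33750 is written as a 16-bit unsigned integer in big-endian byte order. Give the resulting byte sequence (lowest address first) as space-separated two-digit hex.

33750 in hexadecimal, padded to 16 bits, is 0x83D6.
Split into bytes (most-significant first): 83 D6.
In big-endian order the high byte comes first in memory.
So the memory order matches the most-significant-first order: 83 D6.

83 D6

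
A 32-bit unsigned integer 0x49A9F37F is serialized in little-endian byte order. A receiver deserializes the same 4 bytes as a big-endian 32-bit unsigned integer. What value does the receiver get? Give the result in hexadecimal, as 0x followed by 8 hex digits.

0x7FF3A949

Stored little-endian, the bytes at ascending addresses are 7F F3 A9 49.
Read back as big-endian, the last byte is least significant, giving 0x7FF3A949.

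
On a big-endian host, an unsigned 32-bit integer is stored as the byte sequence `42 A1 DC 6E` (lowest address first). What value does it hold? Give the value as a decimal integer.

1117903982

In big-endian order the high byte comes first in memory.
The bytes are already most-significant first: 0x42A1DC6E.
0x42A1DC6E = 1117903982.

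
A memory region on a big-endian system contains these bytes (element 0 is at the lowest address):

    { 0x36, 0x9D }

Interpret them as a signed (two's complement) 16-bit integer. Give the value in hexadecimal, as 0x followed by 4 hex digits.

0x369D

In big-endian order the high byte comes first in memory.
The bytes are already most-significant first: 0x369D.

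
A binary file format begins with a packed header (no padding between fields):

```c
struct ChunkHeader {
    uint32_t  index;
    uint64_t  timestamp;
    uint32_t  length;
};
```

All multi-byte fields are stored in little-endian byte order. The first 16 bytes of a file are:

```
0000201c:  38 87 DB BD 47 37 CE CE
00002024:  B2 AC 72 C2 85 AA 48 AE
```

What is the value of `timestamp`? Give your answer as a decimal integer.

14011451274676811591

`timestamp` follows `index` (4 bytes), so it starts at byte offset 4 and occupies 8 bytes.
Bytes at offsets 4..11: 47 37 CE CE B2 AC 72 C2.
In little-endian order the low byte comes first in memory.
Reassemble most-significant byte first: C2 72 AC B2 CE CE 37 47 → 0xC272ACB2CECE3747.
0xC272ACB2CECE3747 = 14011451274676811591.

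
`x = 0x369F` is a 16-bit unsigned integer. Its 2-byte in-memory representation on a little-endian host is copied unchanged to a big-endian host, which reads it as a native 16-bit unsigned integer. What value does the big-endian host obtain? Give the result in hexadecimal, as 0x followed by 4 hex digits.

Stored little-endian, the bytes at ascending addresses are 9F 36.
Read back as big-endian, the last byte is least significant, giving 0x9F36.

0x9F36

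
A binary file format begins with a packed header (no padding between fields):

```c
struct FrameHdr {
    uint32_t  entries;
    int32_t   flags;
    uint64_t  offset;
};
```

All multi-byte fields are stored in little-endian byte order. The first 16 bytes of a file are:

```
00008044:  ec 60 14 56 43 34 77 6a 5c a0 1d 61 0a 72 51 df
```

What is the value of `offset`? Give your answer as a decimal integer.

`offset` follows `entries` (4 B), `flags` (4 B), so it starts at offset 4 + 4 = 8 and occupies 8 bytes.
Bytes at offsets 8..15: 5C A0 1D 61 0A 72 51 DF.
Little-endian stores the least-significant byte at the lowest address.
Reassemble most-significant byte first: DF 51 72 0A 61 1D A0 5C → 0xDF51720A611DA05C.
0xDF51720A611DA05C = 16091768332476063836.

16091768332476063836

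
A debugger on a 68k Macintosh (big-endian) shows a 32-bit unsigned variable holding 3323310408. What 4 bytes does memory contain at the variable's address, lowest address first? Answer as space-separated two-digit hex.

3323310408 in hexadecimal, padded to 32 bits, is 0xC615B148.
Split into bytes (most-significant first): C6 15 B1 48.
In big-endian order the high byte comes first in memory.
So the memory order matches the most-significant-first order: C6 15 B1 48.

C6 15 B1 48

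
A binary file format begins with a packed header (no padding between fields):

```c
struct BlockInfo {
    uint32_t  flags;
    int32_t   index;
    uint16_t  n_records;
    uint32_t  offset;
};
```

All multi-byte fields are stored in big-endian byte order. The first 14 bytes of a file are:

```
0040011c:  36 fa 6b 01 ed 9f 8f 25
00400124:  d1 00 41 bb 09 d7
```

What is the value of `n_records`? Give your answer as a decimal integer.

53504

`n_records` follows `flags` (4 B), `index` (4 B), so it starts at offset 4 + 4 = 8 and occupies 2 bytes.
Bytes at offsets 8..9: D1 00.
In big-endian order the high byte comes first in memory.
The bytes are already most-significant first: 0xD100.
0xD100 = 53504.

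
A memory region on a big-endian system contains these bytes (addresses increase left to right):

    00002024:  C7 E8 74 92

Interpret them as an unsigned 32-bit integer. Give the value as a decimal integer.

3353900178

In big-endian order the high byte comes first in memory.
The bytes are already most-significant first: 0xC7E87492.
0xC7E87492 = 3353900178.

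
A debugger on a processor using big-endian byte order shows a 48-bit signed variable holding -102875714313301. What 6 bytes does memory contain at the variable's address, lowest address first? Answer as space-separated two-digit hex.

Two's complement of -102875714313301 in 48 bits: 102875714313301 = 0x5D909E685C55; invert → 0xA26F6197A3AA; add 1 → 0xA26F6197A3AB.
Split into bytes (most-significant first): A2 6F 61 97 A3 AB.
In big-endian order the high byte comes first in memory.
So the memory order matches the most-significant-first order: A2 6F 61 97 A3 AB.

A2 6F 61 97 A3 AB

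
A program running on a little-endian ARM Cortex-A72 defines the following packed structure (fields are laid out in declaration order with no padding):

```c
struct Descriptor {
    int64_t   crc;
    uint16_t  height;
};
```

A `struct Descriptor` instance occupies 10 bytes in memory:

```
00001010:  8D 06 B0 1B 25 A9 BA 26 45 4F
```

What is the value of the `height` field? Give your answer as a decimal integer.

20293

`height` follows `crc` (8 bytes), so it starts at byte offset 8 and occupies 2 bytes.
Bytes at offsets 8..9: 45 4F.
In little-endian order the low byte comes first in memory.
Reassemble most-significant byte first: 4F 45 → 0x4F45.
0x4F45 = 20293.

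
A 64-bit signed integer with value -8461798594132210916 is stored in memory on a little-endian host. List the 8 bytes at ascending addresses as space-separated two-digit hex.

Two's complement of -8461798594132210916 in 64 bits: 8461798594132210916 = 0x756E58FD242674E4; invert → 0x8A91A702DBD98B1B; add 1 → 0x8A91A702DBD98B1C.
Split into bytes (most-significant first): 8A 91 A7 02 DB D9 8B 1C.
Little-endian: lowest address holds the least-significant byte.
So at ascending addresses the bytes are 1C 8B D9 DB 02 A7 91 8A.

1C 8B D9 DB 02 A7 91 8A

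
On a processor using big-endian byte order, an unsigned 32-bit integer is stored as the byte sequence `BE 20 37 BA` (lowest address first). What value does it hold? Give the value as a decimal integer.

3189782458

Big-endian: lowest address holds the most-significant byte.
The bytes are already most-significant first: 0xBE2037BA.
0xBE2037BA = 3189782458.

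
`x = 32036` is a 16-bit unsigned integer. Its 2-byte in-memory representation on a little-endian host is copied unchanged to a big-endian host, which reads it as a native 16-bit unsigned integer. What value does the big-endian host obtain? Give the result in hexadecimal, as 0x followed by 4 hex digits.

32036 in 16-bit hexadecimal is 0x7D24.
Stored little-endian, the bytes at ascending addresses are 24 7D.
Read back as big-endian, the last byte is least significant, giving 0x247D.

0x247D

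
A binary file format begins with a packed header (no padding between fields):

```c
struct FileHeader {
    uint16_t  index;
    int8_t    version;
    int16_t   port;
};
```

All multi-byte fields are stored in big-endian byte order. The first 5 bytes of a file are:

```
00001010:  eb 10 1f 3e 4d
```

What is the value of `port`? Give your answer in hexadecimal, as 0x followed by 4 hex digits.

`port` follows `index` (2 B), `version` (1 B), so it starts at offset 2 + 1 = 3 and occupies 2 bytes.
Bytes at offsets 3..4: 3E 4D.
Big-endian stores the most-significant byte at the lowest address.
The bytes are already most-significant first: 0x3E4D.

0x3E4D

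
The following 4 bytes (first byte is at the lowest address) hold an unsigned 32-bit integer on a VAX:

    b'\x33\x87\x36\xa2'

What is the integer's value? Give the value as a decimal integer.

2721482547

In little-endian order the low byte comes first in memory.
Reassemble most-significant byte first: A2 36 87 33 → 0xA2368733.
0xA2368733 = 2721482547.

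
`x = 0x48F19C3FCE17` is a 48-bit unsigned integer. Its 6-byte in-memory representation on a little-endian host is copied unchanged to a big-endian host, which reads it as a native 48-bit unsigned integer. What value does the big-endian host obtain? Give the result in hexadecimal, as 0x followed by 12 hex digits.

0x17CE3F9CF148

Stored little-endian, the bytes at ascending addresses are 17 CE 3F 9C F1 48.
Read back as big-endian, the last byte is least significant, giving 0x17CE3F9CF148.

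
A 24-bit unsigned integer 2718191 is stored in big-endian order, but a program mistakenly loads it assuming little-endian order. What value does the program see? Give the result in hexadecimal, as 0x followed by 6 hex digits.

0xEF7929

2718191 in 24-bit hexadecimal is 0x2979EF.
Stored big-endian, the bytes at ascending addresses are 29 79 EF.
Read back as little-endian, the first byte is least significant, giving 0xEF7929.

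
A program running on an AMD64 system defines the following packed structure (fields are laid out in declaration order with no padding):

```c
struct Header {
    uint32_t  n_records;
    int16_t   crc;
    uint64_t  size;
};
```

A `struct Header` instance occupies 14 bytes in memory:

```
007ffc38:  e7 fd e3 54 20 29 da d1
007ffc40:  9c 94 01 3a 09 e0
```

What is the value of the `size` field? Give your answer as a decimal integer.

16143498117748937178

`size` follows `n_records` (4 B), `crc` (2 B), so it starts at offset 4 + 2 = 6 and occupies 8 bytes.
Bytes at offsets 6..13: DA D1 9C 94 01 3A 09 E0.
In little-endian order the low byte comes first in memory.
Reassemble most-significant byte first: E0 09 3A 01 94 9C D1 DA → 0xE0093A01949CD1DA.
0xE0093A01949CD1DA = 16143498117748937178.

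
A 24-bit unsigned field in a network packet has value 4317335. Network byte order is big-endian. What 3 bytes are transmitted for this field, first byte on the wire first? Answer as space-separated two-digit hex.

41 E0 97

4317335 in hexadecimal, padded to 24 bits, is 0x41E097.
Split into bytes (most-significant first): 41 E0 97.
Big-endian: lowest address holds the most-significant byte.
So the memory order matches the most-significant-first order: 41 E0 97.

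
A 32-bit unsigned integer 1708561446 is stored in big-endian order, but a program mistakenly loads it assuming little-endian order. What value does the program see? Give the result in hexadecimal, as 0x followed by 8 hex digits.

1708561446 in 32-bit hexadecimal is 0x65D69426.
Stored big-endian, the bytes at ascending addresses are 65 D6 94 26.
Read back as little-endian, the first byte is least significant, giving 0x2694D665.

0x2694D665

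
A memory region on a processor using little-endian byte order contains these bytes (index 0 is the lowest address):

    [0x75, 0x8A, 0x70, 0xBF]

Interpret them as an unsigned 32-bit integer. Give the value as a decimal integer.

Little-endian: lowest address holds the least-significant byte.
Reassemble most-significant byte first: BF 70 8A 75 → 0xBF708A75.
0xBF708A75 = 3211823733.

3211823733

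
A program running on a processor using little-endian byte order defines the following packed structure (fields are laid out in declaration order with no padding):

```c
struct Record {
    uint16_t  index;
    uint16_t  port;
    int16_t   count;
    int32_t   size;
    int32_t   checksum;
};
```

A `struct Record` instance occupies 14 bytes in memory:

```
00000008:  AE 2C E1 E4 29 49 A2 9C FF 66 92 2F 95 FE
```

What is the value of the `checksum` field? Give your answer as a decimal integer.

-23777390

`checksum` follows `index` (2 B), `port` (2 B), `count` (2 B), `size` (4 B), so it starts at offset 2 + 2 + 2 + 4 = 10 and occupies 4 bytes.
Bytes at offsets 10..13: 92 2F 95 FE.
In little-endian order the low byte comes first in memory.
Reassemble most-significant byte first: FE 95 2F 92 → 0xFE952F92.
Top bit is set, so as a signed 32-bit value this is 0xFE952F92 − 2^32 = -23777390.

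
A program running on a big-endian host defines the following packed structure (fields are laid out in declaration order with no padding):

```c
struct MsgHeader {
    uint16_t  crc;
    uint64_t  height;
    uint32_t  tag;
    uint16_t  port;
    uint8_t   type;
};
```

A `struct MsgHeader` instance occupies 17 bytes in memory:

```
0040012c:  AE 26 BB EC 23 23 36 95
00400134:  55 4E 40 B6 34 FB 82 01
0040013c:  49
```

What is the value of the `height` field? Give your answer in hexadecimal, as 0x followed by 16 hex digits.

0xBBEC23233695554E

`height` follows `crc` (2 bytes), so it starts at byte offset 2 and occupies 8 bytes.
Bytes at offsets 2..9: BB EC 23 23 36 95 55 4E.
In big-endian order the high byte comes first in memory.
The bytes are already most-significant first: 0xBBEC23233695554E.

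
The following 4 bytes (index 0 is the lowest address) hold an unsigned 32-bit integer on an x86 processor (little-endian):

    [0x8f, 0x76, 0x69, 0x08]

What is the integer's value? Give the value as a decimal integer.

Little-endian: lowest address holds the least-significant byte.
Reassemble most-significant byte first: 08 69 76 8F → 0x0869768F.
0x0869768F = 141129359.

141129359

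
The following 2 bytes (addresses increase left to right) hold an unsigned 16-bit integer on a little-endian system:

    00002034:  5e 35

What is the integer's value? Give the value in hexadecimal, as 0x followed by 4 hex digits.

0x355E

Little-endian: lowest address holds the least-significant byte.
Reassemble most-significant byte first: 35 5E → 0x355E.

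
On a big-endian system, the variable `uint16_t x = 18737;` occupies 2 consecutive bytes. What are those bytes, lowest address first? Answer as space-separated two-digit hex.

18737 in hexadecimal, padded to 16 bits, is 0x4931.
Split into bytes (most-significant first): 49 31.
Big-endian: lowest address holds the most-significant byte.
So the memory order matches the most-significant-first order: 49 31.

49 31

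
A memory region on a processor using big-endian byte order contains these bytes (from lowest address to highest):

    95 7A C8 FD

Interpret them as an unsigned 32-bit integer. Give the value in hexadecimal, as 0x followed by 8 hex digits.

In big-endian order the high byte comes first in memory.
The bytes are already most-significant first: 0x957AC8FD.

0x957AC8FD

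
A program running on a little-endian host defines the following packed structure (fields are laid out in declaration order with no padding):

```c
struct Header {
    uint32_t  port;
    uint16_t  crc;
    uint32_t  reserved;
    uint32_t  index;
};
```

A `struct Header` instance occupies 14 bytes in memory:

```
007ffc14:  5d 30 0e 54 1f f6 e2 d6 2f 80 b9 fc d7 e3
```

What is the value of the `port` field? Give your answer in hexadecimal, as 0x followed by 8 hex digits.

`port` is the first field, at byte offset 0, occupying 4 bytes.
Bytes at offsets 0..3: 5D 30 0E 54.
Little-endian stores the least-significant byte at the lowest address.
Reassemble most-significant byte first: 54 0E 30 5D → 0x540E305D.

0x540E305D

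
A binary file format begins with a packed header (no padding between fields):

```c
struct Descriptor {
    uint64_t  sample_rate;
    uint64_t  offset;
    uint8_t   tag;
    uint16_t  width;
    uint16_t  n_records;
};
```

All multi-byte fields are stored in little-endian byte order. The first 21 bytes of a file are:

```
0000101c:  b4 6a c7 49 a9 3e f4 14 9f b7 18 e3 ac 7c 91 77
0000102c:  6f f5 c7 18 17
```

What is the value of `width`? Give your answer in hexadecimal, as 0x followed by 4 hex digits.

0xC7F5

`width` follows `sample_rate` (8 B), `offset` (8 B), `tag` (1 B), so it starts at offset 8 + 8 + 1 = 17 and occupies 2 bytes.
Bytes at offsets 17..18: F5 C7.
Little-endian: lowest address holds the least-significant byte.
Reassemble most-significant byte first: C7 F5 → 0xC7F5.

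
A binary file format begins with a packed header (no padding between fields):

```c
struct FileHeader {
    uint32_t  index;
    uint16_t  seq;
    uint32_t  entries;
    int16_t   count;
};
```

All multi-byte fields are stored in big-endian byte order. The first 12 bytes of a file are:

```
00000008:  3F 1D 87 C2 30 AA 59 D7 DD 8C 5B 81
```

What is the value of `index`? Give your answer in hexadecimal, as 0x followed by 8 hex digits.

0x3F1D87C2

`index` is the first field, at byte offset 0, occupying 4 bytes.
Bytes at offsets 0..3: 3F 1D 87 C2.
In big-endian order the high byte comes first in memory.
The bytes are already most-significant first: 0x3F1D87C2.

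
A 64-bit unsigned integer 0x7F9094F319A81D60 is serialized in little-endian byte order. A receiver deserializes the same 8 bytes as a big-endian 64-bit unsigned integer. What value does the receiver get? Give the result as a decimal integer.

Stored little-endian, the bytes at ascending addresses are 60 1D A8 19 F3 94 90 7F.
Read back as big-endian, the last byte is least significant, giving 0x601DA819F394907F.
0x601DA819F394907F = 6925876631379939455.

6925876631379939455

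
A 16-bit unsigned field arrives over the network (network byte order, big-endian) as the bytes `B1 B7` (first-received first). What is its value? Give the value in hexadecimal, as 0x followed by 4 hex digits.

0xB1B7

In big-endian order the high byte comes first in memory.
The bytes are already most-significant first: 0xB1B7.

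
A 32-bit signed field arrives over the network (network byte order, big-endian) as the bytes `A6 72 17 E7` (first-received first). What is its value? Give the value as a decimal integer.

In big-endian order the high byte comes first in memory.
The bytes are already most-significant first: 0xA67217E7.
Top bit is set, so as a signed 32-bit value this is 0xA67217E7 − 2^32 = -1502472217.

-1502472217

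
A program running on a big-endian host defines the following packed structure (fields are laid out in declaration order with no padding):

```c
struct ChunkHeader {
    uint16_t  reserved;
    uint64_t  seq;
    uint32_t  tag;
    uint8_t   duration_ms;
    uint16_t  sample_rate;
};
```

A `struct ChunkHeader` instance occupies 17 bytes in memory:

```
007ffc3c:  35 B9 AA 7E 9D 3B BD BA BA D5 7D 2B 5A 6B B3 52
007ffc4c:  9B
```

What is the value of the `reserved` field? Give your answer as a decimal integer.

13753

`reserved` is the first field, at byte offset 0, occupying 2 bytes.
Bytes at offsets 0..1: 35 B9.
Big-endian: lowest address holds the most-significant byte.
The bytes are already most-significant first: 0x35B9.
0x35B9 = 13753.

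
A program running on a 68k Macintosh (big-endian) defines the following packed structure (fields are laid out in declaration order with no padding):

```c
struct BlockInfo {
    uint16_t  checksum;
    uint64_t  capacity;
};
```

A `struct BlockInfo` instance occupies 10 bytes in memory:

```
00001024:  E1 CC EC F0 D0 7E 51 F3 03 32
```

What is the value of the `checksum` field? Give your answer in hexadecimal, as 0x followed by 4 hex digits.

`checksum` is the first field, at byte offset 0, occupying 2 bytes.
Bytes at offsets 0..1: E1 CC.
Big-endian stores the most-significant byte at the lowest address.
The bytes are already most-significant first: 0xE1CC.

0xE1CC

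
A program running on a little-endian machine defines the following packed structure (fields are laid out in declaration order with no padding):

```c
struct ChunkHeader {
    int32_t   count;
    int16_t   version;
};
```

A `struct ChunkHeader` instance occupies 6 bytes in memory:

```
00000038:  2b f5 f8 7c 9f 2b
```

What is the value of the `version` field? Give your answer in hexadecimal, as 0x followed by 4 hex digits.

`version` follows `count` (4 bytes), so it starts at byte offset 4 and occupies 2 bytes.
Bytes at offsets 4..5: 9F 2B.
Little-endian: lowest address holds the least-significant byte.
Reassemble most-significant byte first: 2B 9F → 0x2B9F.

0x2B9F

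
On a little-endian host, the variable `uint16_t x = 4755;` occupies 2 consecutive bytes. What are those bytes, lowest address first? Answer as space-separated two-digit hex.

4755 in hexadecimal, padded to 16 bits, is 0x1293.
Split into bytes (most-significant first): 12 93.
Little-endian: lowest address holds the least-significant byte.
So at ascending addresses the bytes are 93 12.

93 12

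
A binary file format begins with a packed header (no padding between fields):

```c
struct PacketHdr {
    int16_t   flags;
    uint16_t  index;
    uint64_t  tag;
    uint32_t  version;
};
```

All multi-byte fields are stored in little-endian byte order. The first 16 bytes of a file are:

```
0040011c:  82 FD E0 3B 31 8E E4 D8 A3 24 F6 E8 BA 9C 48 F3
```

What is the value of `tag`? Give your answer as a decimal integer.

16786644947207228977

`tag` follows `flags` (2 B), `index` (2 B), so it starts at offset 2 + 2 = 4 and occupies 8 bytes.
Bytes at offsets 4..11: 31 8E E4 D8 A3 24 F6 E8.
Little-endian stores the least-significant byte at the lowest address.
Reassemble most-significant byte first: E8 F6 24 A3 D8 E4 8E 31 → 0xE8F624A3D8E48E31.
0xE8F624A3D8E48E31 = 16786644947207228977.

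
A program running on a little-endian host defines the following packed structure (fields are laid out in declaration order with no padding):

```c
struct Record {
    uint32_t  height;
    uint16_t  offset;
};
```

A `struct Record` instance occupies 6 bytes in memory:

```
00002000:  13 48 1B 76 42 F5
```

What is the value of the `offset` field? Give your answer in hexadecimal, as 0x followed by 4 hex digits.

0xF542

`offset` follows `height` (4 bytes), so it starts at byte offset 4 and occupies 2 bytes.
Bytes at offsets 4..5: 42 F5.
In little-endian order the low byte comes first in memory.
Reassemble most-significant byte first: F5 42 → 0xF542.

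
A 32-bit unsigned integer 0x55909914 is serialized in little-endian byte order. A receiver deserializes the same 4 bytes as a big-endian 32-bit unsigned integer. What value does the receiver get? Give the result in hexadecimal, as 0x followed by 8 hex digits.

0x14999055

Stored little-endian, the bytes at ascending addresses are 14 99 90 55.
Read back as big-endian, the last byte is least significant, giving 0x14999055.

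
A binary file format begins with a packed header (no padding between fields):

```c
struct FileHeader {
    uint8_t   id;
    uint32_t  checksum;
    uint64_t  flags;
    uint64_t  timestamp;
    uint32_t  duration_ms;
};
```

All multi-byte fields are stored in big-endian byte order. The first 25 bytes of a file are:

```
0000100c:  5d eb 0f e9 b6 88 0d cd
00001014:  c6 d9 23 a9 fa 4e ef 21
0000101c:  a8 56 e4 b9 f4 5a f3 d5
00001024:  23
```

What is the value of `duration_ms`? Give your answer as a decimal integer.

`duration_ms` follows `id` (1 B), `checksum` (4 B), `flags` (8 B), `timestamp` (8 B), so it starts at offset 1 + 4 + 8 + 8 = 21 and occupies 4 bytes.
Bytes at offsets 21..24: 5A F3 D5 23.
Big-endian stores the most-significant byte at the lowest address.
The bytes are already most-significant first: 0x5AF3D523.
0x5AF3D523 = 1525929251.

1525929251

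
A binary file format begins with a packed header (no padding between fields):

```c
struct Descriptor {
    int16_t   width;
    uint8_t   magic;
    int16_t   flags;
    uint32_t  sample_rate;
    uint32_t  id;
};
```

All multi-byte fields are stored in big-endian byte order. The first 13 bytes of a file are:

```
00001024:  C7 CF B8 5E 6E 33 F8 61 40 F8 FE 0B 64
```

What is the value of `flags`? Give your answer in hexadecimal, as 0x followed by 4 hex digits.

0x5E6E

`flags` follows `width` (2 B), `magic` (1 B), so it starts at offset 2 + 1 = 3 and occupies 2 bytes.
Bytes at offsets 3..4: 5E 6E.
Big-endian stores the most-significant byte at the lowest address.
The bytes are already most-significant first: 0x5E6E.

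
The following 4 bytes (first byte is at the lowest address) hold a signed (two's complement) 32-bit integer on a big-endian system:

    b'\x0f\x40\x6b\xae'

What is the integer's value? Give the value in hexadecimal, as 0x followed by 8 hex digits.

In big-endian order the high byte comes first in memory.
The bytes are already most-significant first: 0x0F406BAE.

0x0F406BAE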